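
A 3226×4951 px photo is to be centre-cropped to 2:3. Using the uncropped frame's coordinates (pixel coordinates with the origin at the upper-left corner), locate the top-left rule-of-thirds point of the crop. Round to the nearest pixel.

3226/4951 < 2/3, so the 2:3 crop keeps the full width 3226 and trims height to 3226 × 3/2 = 4839.00 px.
Top offset = (4951 − 4839.00)/2 = 56.00 px; left offset = 0.
Top-left is one-third across and one-third down within the crop:
x = 0.00 + 1 × 3226.00/3 ≈ 1075; y = 56.00 + 1 × 4839.00/3 ≈ 1669.

(1075, 1669)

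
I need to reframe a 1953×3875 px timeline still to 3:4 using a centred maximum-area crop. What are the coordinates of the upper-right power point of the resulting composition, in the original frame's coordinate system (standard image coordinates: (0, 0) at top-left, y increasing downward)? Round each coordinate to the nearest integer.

(1302, 1504)

1953/3875 < 3/4, so the 3:4 crop keeps the full width 1953 and trims height to 1953 × 4/3 = 2604.00 px.
Top offset = (3875 − 2604.00)/2 = 635.50 px; left offset = 0.
Upper-right is two-thirds across and one-third down within the crop:
x = 0.00 + 2 × 1953.00/3 ≈ 1302; y = 635.50 + 1 × 2604.00/3 ≈ 1504.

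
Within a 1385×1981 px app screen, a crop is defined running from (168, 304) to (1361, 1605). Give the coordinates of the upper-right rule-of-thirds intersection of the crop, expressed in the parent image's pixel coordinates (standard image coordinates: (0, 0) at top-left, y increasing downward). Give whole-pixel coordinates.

(963, 738)

Crop width = 1361 − 168 = 1193 px; one third is 397.67 px.
Crop height = 1605 − 304 = 1301 px; one third is 433.67 px.
The upper-right point is two-thirds across and one-third down within the crop:
x = 168 + 2 × 397.67 ≈ 963; y = 304 + 1 × 433.67 ≈ 738.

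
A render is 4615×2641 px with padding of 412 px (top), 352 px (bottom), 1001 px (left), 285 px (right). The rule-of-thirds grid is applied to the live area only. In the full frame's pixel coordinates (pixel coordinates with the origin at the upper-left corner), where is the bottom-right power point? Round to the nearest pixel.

Content width = 4615 − 1001 − 285 = 3329 px; content height = 2641 − 412 − 352 = 1877 px.
Bottom-right is two-thirds across and two-thirds down within the live area.
x = 1001 + 2 × 3329/3 = 1001 + 2219.33 ≈ 3220
y = 412 + 2 × 1877/3 = 412 + 1251.33 ≈ 1663

x = 3220 px, y = 1663 px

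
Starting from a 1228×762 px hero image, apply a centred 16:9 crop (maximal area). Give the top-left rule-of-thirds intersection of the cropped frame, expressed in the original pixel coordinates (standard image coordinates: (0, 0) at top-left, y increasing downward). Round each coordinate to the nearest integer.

(409, 266)

1228/762 < 16/9, so the 16:9 crop keeps the full width 1228 and trims height to 1228 × 9/16 = 690.75 px.
Top offset = (762 − 690.75)/2 = 35.62 px; left offset = 0.
Top-left is one-third across and one-third down within the crop:
x = 0.00 + 1 × 1228.00/3 ≈ 409; y = 35.62 + 1 × 690.75/3 ≈ 266.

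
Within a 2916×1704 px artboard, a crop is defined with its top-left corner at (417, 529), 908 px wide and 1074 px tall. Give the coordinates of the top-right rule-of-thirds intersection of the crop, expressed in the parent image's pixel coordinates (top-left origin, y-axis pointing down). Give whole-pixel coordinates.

One third of the crop width 908 is 302.67 px.
One third of the crop height 1074 is 358.00 px.
The top-right point is two-thirds across and one-third down within the crop:
x = 417 + 2 × 302.67 ≈ 1022; y = 529 + 1 × 358.00 ≈ 887.

x = 1022 px, y = 887 px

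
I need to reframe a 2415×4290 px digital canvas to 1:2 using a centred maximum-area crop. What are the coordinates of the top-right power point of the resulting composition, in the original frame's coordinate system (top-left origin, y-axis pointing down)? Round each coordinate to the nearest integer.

x = 1565 px, y = 1430 px

2415/4290 > 1/2, so the 1:2 crop keeps the full height 4290 and trims width to 4290 × 1/2 = 2145.00 px.
Left offset = (2415 − 2145.00)/2 = 135.00 px; top offset = 0.
Top-right is two-thirds across and one-third down within the crop:
x = 135.00 + 2 × 2145.00/3 ≈ 1565; y = 0.00 + 1 × 4290.00/3 ≈ 1430.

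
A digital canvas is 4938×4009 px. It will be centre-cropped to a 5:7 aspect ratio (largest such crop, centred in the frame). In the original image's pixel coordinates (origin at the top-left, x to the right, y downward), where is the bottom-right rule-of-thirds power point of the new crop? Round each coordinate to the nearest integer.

4938/4009 > 5/7, so the 5:7 crop keeps the full height 4009 and trims width to 4009 × 5/7 = 2863.57 px.
Left offset = (4938 − 2863.57)/2 = 1037.21 px; top offset = 0.
Bottom-right is two-thirds across and two-thirds down within the crop:
x = 1037.21 + 2 × 2863.57/3 ≈ 2946; y = 0.00 + 2 × 4009.00/3 ≈ 2673.

x = 2946 px, y = 2673 px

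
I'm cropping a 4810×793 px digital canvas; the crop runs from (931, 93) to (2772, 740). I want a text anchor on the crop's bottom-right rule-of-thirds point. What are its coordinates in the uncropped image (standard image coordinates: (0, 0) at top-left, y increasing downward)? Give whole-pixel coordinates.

Crop width = 2772 − 931 = 1841 px; one third is 613.67 px.
Crop height = 740 − 93 = 647 px; one third is 215.67 px.
The bottom-right point is two-thirds across and two-thirds down within the crop:
x = 931 + 2 × 613.67 ≈ 2158; y = 93 + 2 × 215.67 ≈ 524.

(2158, 524)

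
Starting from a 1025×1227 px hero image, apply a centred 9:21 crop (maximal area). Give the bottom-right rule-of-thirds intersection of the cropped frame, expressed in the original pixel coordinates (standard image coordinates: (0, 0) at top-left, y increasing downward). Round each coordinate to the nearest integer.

(600, 818)

1025/1227 > 9/21, so the 9:21 crop keeps the full height 1227 and trims width to 1227 × 9/21 = 525.86 px.
Left offset = (1025 − 525.86)/2 = 249.57 px; top offset = 0.
Bottom-right is two-thirds across and two-thirds down within the crop:
x = 249.57 + 2 × 525.86/3 ≈ 600; y = 0.00 + 2 × 1227.00/3 ≈ 818.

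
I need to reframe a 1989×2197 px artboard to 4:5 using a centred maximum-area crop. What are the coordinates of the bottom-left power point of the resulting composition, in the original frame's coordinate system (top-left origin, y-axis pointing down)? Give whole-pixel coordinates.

x = 702 px, y = 1465 px

1989/2197 > 4/5, so the 4:5 crop keeps the full height 2197 and trims width to 2197 × 4/5 = 1757.60 px.
Left offset = (1989 − 1757.60)/2 = 115.70 px; top offset = 0.
Bottom-left is one-third across and two-thirds down within the crop:
x = 115.70 + 1 × 1757.60/3 ≈ 702; y = 0.00 + 2 × 2197.00/3 ≈ 1465.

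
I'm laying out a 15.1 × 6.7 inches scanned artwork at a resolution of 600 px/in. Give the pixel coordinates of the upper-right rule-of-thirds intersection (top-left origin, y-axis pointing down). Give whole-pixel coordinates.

In pixels the canvas is 15.1 × 600 = 9060 wide and 6.7 × 600 = 4020 tall.
The upper-right point is two-thirds across and one-third down:
x = 2 × 9060/3 ≈ 6040; y = 1 × 4020/3 ≈ 1340.

(6040, 1340)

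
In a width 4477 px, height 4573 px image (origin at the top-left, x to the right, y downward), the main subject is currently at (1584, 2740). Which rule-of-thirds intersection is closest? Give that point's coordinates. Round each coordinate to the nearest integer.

Third lines: x ∈ {1492, 2985}, y ∈ {1524, 3049}.
1584 is closer to x = 1492; 2740 is closer to y = 3049.
So the nearest intersection is the lower-left power point.

(1492, 3049)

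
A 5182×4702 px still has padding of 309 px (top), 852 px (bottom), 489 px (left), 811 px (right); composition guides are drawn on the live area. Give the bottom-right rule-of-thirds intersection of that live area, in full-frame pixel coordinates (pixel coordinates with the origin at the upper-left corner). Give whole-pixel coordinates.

Content width = 5182 − 489 − 811 = 3882 px; content height = 4702 − 309 − 852 = 3541 px.
Bottom-right is two-thirds across and two-thirds down within the live area.
x = 489 + 2 × 3882/3 = 489 + 2588.00 ≈ 3077
y = 309 + 2 × 3541/3 = 309 + 2360.67 ≈ 2670

x = 3077 px, y = 2670 px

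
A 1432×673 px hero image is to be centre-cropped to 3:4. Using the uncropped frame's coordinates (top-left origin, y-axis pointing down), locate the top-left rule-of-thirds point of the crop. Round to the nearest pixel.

1432/673 > 3/4, so the 3:4 crop keeps the full height 673 and trims width to 673 × 3/4 = 504.75 px.
Left offset = (1432 − 504.75)/2 = 463.62 px; top offset = 0.
Top-left is one-third across and one-third down within the crop:
x = 463.62 + 1 × 504.75/3 ≈ 632; y = 0.00 + 1 × 673.00/3 ≈ 224.

x = 632 px, y = 224 px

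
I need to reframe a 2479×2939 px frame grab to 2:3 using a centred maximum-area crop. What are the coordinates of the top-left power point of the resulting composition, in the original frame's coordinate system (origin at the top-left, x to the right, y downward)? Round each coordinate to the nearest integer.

(913, 980)

2479/2939 > 2/3, so the 2:3 crop keeps the full height 2939 and trims width to 2939 × 2/3 = 1959.33 px.
Left offset = (2479 − 1959.33)/2 = 259.83 px; top offset = 0.
Top-left is one-third across and one-third down within the crop:
x = 259.83 + 1 × 1959.33/3 ≈ 913; y = 0.00 + 1 × 2939.00/3 ≈ 980.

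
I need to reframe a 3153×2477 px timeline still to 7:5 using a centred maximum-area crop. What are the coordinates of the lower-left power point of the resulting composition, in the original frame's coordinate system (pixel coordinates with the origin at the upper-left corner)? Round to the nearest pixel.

(1051, 1614)

3153/2477 < 7/5, so the 7:5 crop keeps the full width 3153 and trims height to 3153 × 5/7 = 2252.14 px.
Top offset = (2477 − 2252.14)/2 = 112.43 px; left offset = 0.
Lower-left is one-third across and two-thirds down within the crop:
x = 0.00 + 1 × 3153.00/3 ≈ 1051; y = 112.43 + 2 × 2252.14/3 ≈ 1614.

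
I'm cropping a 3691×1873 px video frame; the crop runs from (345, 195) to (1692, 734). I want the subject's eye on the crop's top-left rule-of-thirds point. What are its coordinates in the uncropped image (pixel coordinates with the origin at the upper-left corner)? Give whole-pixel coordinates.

x = 794 px, y = 375 px

Crop width = 1692 − 345 = 1347 px; one third is 449.00 px.
Crop height = 734 − 195 = 539 px; one third is 179.67 px.
The top-left point is one-third across and one-third down within the crop:
x = 345 + 1 × 449.00 ≈ 794; y = 195 + 1 × 179.67 ≈ 375.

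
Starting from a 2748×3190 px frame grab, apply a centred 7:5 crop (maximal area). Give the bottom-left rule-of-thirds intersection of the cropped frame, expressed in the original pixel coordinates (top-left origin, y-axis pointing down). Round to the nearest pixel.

x = 916 px, y = 1922 px

2748/3190 < 7/5, so the 7:5 crop keeps the full width 2748 and trims height to 2748 × 5/7 = 1962.86 px.
Top offset = (3190 − 1962.86)/2 = 613.57 px; left offset = 0.
Bottom-left is one-third across and two-thirds down within the crop:
x = 0.00 + 1 × 2748.00/3 ≈ 916; y = 613.57 + 2 × 1962.86/3 ≈ 1922.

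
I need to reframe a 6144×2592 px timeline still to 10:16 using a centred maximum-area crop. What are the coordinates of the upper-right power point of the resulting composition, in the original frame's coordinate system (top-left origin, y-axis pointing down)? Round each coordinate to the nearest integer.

x = 3342 px, y = 864 px

6144/2592 > 10/16, so the 10:16 crop keeps the full height 2592 and trims width to 2592 × 10/16 = 1620.00 px.
Left offset = (6144 − 1620.00)/2 = 2262.00 px; top offset = 0.
Upper-right is two-thirds across and one-third down within the crop:
x = 2262.00 + 2 × 1620.00/3 ≈ 3342; y = 0.00 + 1 × 2592.00/3 ≈ 864.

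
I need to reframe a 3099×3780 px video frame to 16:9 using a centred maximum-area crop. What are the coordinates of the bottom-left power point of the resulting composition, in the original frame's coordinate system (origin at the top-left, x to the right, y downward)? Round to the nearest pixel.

(1033, 2181)

3099/3780 < 16/9, so the 16:9 crop keeps the full width 3099 and trims height to 3099 × 9/16 = 1743.19 px.
Top offset = (3780 − 1743.19)/2 = 1018.41 px; left offset = 0.
Bottom-left is one-third across and two-thirds down within the crop:
x = 0.00 + 1 × 3099.00/3 ≈ 1033; y = 1018.41 + 2 × 1743.19/3 ≈ 2181.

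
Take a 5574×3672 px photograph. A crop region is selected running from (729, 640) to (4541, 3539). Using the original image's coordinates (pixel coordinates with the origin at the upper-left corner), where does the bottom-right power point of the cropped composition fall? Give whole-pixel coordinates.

x = 3270 px, y = 2573 px

Crop width = 4541 − 729 = 3812 px; one third is 1270.67 px.
Crop height = 3539 − 640 = 2899 px; one third is 966.33 px.
The bottom-right point is two-thirds across and two-thirds down within the crop:
x = 729 + 2 × 1270.67 ≈ 3270; y = 640 + 2 × 966.33 ≈ 2573.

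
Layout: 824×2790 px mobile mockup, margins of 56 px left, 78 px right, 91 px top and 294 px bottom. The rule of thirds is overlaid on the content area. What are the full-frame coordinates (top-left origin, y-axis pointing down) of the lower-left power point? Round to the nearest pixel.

(286, 1694)

Content width = 824 − 56 − 78 = 690 px; content height = 2790 − 91 − 294 = 2405 px.
Lower-left is one-third across and two-thirds down within the content area.
x = 56 + 1 × 690/3 = 56 + 230.00 ≈ 286
y = 91 + 2 × 2405/3 = 91 + 1603.33 ≈ 1694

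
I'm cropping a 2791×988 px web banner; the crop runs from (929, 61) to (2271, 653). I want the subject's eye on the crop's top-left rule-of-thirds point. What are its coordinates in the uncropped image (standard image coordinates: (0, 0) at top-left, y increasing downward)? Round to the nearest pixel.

x = 1376 px, y = 258 px

Crop width = 2271 − 929 = 1342 px; one third is 447.33 px.
Crop height = 653 − 61 = 592 px; one third is 197.33 px.
The top-left point is one-third across and one-third down within the crop:
x = 929 + 1 × 447.33 ≈ 1376; y = 61 + 1 × 197.33 ≈ 258.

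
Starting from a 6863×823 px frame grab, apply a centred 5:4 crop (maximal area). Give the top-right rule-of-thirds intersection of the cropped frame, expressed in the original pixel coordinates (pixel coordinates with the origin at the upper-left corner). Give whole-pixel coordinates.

6863/823 > 5/4, so the 5:4 crop keeps the full height 823 and trims width to 823 × 5/4 = 1028.75 px.
Left offset = (6863 − 1028.75)/2 = 2917.12 px; top offset = 0.
Top-right is two-thirds across and one-third down within the crop:
x = 2917.12 + 2 × 1028.75/3 ≈ 3603; y = 0.00 + 1 × 823.00/3 ≈ 274.

x = 3603 px, y = 274 px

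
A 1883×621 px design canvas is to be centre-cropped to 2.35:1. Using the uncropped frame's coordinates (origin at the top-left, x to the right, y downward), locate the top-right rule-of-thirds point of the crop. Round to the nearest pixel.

(1185, 207)

1883/621 > 2.35/1, so the 2.35:1 crop keeps the full height 621 and trims width to 621 × 2.35/1 = 1459.35 px.
Left offset = (1883 − 1459.35)/2 = 211.82 px; top offset = 0.
Top-right is two-thirds across and one-third down within the crop:
x = 211.82 + 2 × 1459.35/3 ≈ 1185; y = 0.00 + 1 × 621.00/3 ≈ 207.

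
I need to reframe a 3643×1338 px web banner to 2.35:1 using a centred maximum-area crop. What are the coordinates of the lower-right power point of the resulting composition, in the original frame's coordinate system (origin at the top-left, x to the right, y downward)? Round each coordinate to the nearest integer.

x = 2346 px, y = 892 px

3643/1338 > 2.35/1, so the 2.35:1 crop keeps the full height 1338 and trims width to 1338 × 2.35/1 = 3144.30 px.
Left offset = (3643 − 3144.30)/2 = 249.35 px; top offset = 0.
Lower-right is two-thirds across and two-thirds down within the crop:
x = 249.35 + 2 × 3144.30/3 ≈ 2346; y = 0.00 + 2 × 1338.00/3 ≈ 892.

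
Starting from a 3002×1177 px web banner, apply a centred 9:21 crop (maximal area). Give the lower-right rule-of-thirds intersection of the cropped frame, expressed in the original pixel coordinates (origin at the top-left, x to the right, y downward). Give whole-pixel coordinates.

x = 1585 px, y = 785 px

3002/1177 > 9/21, so the 9:21 crop keeps the full height 1177 and trims width to 1177 × 9/21 = 504.43 px.
Left offset = (3002 − 504.43)/2 = 1248.79 px; top offset = 0.
Lower-right is two-thirds across and two-thirds down within the crop:
x = 1248.79 + 2 × 504.43/3 ≈ 1585; y = 0.00 + 2 × 1177.00/3 ≈ 785.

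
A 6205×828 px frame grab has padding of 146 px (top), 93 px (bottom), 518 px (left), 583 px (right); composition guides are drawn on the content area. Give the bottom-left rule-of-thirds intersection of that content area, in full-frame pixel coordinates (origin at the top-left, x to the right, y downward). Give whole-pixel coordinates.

x = 2219 px, y = 539 px

Content width = 6205 − 518 − 583 = 5104 px; content height = 828 − 146 − 93 = 589 px.
Bottom-left is one-third across and two-thirds down within the content area.
x = 518 + 1 × 5104/3 = 518 + 1701.33 ≈ 2219
y = 146 + 2 × 589/3 = 146 + 392.67 ≈ 539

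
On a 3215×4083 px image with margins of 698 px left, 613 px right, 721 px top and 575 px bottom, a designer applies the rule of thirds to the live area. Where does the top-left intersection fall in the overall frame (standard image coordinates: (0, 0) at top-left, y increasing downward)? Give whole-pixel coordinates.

(1333, 1650)

Content width = 3215 − 698 − 613 = 1904 px; content height = 4083 − 721 − 575 = 2787 px.
Top-left is one-third across and one-third down within the live area.
x = 698 + 1 × 1904/3 = 698 + 634.67 ≈ 1333
y = 721 + 1 × 2787/3 = 721 + 929.00 ≈ 1650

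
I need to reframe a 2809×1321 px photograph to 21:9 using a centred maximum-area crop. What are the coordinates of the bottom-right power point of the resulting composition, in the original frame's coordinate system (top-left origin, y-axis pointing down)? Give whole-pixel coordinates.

2809/1321 < 21/9, so the 21:9 crop keeps the full width 2809 and trims height to 2809 × 9/21 = 1203.86 px.
Top offset = (1321 − 1203.86)/2 = 58.57 px; left offset = 0.
Bottom-right is two-thirds across and two-thirds down within the crop:
x = 0.00 + 2 × 2809.00/3 ≈ 1873; y = 58.57 + 2 × 1203.86/3 ≈ 861.

x = 1873 px, y = 861 px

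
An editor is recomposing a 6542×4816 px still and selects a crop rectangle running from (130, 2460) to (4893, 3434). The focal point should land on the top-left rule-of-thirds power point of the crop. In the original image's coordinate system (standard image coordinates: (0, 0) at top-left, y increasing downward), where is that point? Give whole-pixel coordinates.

Crop width = 4893 − 130 = 4763 px; one third is 1587.67 px.
Crop height = 3434 − 2460 = 974 px; one third is 324.67 px.
The top-left point is one-third across and one-third down within the crop:
x = 130 + 1 × 1587.67 ≈ 1718; y = 2460 + 1 × 324.67 ≈ 2785.

x = 1718 px, y = 2785 px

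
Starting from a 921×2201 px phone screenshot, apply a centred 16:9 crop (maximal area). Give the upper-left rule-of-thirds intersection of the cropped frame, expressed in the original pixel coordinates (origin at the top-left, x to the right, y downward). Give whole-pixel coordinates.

x = 307 px, y = 1014 px

921/2201 < 16/9, so the 16:9 crop keeps the full width 921 and trims height to 921 × 9/16 = 518.06 px.
Top offset = (2201 − 518.06)/2 = 841.47 px; left offset = 0.
Upper-left is one-third across and one-third down within the crop:
x = 0.00 + 1 × 921.00/3 ≈ 307; y = 841.47 + 1 × 518.06/3 ≈ 1014.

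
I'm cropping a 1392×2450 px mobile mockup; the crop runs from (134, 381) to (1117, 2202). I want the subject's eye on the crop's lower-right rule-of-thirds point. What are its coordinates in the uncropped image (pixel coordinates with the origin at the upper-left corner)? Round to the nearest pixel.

(789, 1595)

Crop width = 1117 − 134 = 983 px; one third is 327.67 px.
Crop height = 2202 − 381 = 1821 px; one third is 607.00 px.
The lower-right point is two-thirds across and two-thirds down within the crop:
x = 134 + 2 × 327.67 ≈ 789; y = 381 + 2 × 607.00 ≈ 1595.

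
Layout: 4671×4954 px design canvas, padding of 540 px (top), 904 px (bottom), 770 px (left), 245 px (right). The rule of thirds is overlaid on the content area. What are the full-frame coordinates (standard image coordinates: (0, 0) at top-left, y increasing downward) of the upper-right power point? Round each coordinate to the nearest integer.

x = 3207 px, y = 1710 px

Content width = 4671 − 770 − 245 = 3656 px; content height = 4954 − 540 − 904 = 3510 px.
Upper-right is two-thirds across and one-third down within the content area.
x = 770 + 2 × 3656/3 = 770 + 2437.33 ≈ 3207
y = 540 + 1 × 3510/3 = 540 + 1170.00 ≈ 1710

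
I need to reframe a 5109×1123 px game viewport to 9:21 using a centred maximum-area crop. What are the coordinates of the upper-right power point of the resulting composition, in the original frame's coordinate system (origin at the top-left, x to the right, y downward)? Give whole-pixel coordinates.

(2635, 374)

5109/1123 > 9/21, so the 9:21 crop keeps the full height 1123 and trims width to 1123 × 9/21 = 481.29 px.
Left offset = (5109 − 481.29)/2 = 2313.86 px; top offset = 0.
Upper-right is two-thirds across and one-third down within the crop:
x = 2313.86 + 2 × 481.29/3 ≈ 2635; y = 0.00 + 1 × 1123.00/3 ≈ 374.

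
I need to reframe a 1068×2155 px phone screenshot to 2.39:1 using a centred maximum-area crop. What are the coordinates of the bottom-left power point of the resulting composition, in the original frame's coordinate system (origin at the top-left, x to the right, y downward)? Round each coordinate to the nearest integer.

x = 356 px, y = 1152 px

1068/2155 < 2.39/1, so the 2.39:1 crop keeps the full width 1068 and trims height to 1068 × 1/2.39 = 446.86 px.
Top offset = (2155 − 446.86)/2 = 854.07 px; left offset = 0.
Bottom-left is one-third across and two-thirds down within the crop:
x = 0.00 + 1 × 1068.00/3 ≈ 356; y = 854.07 + 2 × 446.86/3 ≈ 1152.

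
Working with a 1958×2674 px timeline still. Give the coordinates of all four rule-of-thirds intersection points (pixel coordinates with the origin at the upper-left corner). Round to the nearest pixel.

(653, 891), (1305, 891), (653, 1783), (1305, 1783)

One third of 1958 is 652.67; one third of 2674 is 891.33.
Vertical third lines at x = 653 and x = 1305; horizontal third lines at y = 891 and y = 1783.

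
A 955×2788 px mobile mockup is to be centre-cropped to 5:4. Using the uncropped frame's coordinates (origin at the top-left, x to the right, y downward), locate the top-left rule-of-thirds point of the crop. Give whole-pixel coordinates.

(318, 1267)

955/2788 < 5/4, so the 5:4 crop keeps the full width 955 and trims height to 955 × 4/5 = 764.00 px.
Top offset = (2788 − 764.00)/2 = 1012.00 px; left offset = 0.
Top-left is one-third across and one-third down within the crop:
x = 0.00 + 1 × 955.00/3 ≈ 318; y = 1012.00 + 1 × 764.00/3 ≈ 1267.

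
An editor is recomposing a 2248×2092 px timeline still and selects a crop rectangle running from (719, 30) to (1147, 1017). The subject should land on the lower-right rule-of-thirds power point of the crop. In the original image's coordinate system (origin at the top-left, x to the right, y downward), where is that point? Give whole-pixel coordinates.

Crop width = 1147 − 719 = 428 px; one third is 142.67 px.
Crop height = 1017 − 30 = 987 px; one third is 329.00 px.
The lower-right point is two-thirds across and two-thirds down within the crop:
x = 719 + 2 × 142.67 ≈ 1004; y = 30 + 2 × 329.00 ≈ 688.

(1004, 688)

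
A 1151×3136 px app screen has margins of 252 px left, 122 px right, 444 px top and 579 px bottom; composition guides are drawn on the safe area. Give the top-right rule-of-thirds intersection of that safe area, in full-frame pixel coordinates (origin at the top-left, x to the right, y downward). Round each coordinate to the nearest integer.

(770, 1148)

Content width = 1151 − 252 − 122 = 777 px; content height = 3136 − 444 − 579 = 2113 px.
Top-right is two-thirds across and one-third down within the safe area.
x = 252 + 2 × 777/3 = 252 + 518.00 ≈ 770
y = 444 + 1 × 2113/3 = 444 + 704.33 ≈ 1148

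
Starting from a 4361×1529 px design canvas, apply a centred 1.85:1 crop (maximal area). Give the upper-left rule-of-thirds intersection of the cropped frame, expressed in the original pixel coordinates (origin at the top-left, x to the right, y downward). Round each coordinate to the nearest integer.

4361/1529 > 1.85/1, so the 1.85:1 crop keeps the full height 1529 and trims width to 1529 × 1.85/1 = 2828.65 px.
Left offset = (4361 − 2828.65)/2 = 766.17 px; top offset = 0.
Upper-left is one-third across and one-third down within the crop:
x = 766.17 + 1 × 2828.65/3 ≈ 1709; y = 0.00 + 1 × 1529.00/3 ≈ 510.

x = 1709 px, y = 510 px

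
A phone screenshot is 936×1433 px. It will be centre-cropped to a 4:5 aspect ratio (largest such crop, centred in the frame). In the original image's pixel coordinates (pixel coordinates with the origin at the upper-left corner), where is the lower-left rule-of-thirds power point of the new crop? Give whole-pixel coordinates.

936/1433 < 4/5, so the 4:5 crop keeps the full width 936 and trims height to 936 × 5/4 = 1170.00 px.
Top offset = (1433 − 1170.00)/2 = 131.50 px; left offset = 0.
Lower-left is one-third across and two-thirds down within the crop:
x = 0.00 + 1 × 936.00/3 ≈ 312; y = 131.50 + 2 × 1170.00/3 ≈ 912.

x = 312 px, y = 912 px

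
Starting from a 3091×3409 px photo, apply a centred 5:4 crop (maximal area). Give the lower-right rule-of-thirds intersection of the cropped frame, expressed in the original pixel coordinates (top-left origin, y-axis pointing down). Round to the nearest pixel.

(2061, 2117)

3091/3409 < 5/4, so the 5:4 crop keeps the full width 3091 and trims height to 3091 × 4/5 = 2472.80 px.
Top offset = (3409 − 2472.80)/2 = 468.10 px; left offset = 0.
Lower-right is two-thirds across and two-thirds down within the crop:
x = 0.00 + 2 × 3091.00/3 ≈ 2061; y = 468.10 + 2 × 2472.80/3 ≈ 2117.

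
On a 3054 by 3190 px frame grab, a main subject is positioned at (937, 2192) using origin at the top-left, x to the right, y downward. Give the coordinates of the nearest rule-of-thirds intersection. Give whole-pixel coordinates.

x = 1018 px, y = 2127 px

Third lines: x ∈ {1018, 2036}, y ∈ {1063, 2127}.
937 is closer to x = 1018; 2192 is closer to y = 2127.
So the nearest intersection is the lower-left power point.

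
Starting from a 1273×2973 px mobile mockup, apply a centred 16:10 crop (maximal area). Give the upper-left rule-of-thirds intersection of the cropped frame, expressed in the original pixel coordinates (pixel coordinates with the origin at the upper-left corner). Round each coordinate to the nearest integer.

1273/2973 < 16/10, so the 16:10 crop keeps the full width 1273 and trims height to 1273 × 10/16 = 795.62 px.
Top offset = (2973 − 795.62)/2 = 1088.69 px; left offset = 0.
Upper-left is one-third across and one-third down within the crop:
x = 0.00 + 1 × 1273.00/3 ≈ 424; y = 1088.69 + 1 × 795.62/3 ≈ 1354.

x = 424 px, y = 1354 px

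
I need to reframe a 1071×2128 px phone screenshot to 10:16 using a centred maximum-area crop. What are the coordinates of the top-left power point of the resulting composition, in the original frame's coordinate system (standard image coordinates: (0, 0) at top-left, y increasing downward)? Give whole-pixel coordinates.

1071/2128 < 10/16, so the 10:16 crop keeps the full width 1071 and trims height to 1071 × 16/10 = 1713.60 px.
Top offset = (2128 − 1713.60)/2 = 207.20 px; left offset = 0.
Top-left is one-third across and one-third down within the crop:
x = 0.00 + 1 × 1071.00/3 ≈ 357; y = 207.20 + 1 × 1713.60/3 ≈ 778.

x = 357 px, y = 778 px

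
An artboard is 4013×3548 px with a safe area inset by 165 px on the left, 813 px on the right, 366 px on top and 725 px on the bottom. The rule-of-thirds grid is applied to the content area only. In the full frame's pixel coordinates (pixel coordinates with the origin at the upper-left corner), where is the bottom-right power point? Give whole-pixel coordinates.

x = 2188 px, y = 2004 px

Content width = 4013 − 165 − 813 = 3035 px; content height = 3548 − 366 − 725 = 2457 px.
Bottom-right is two-thirds across and two-thirds down within the content area.
x = 165 + 2 × 3035/3 = 165 + 2023.33 ≈ 2188
y = 366 + 2 × 2457/3 = 366 + 1638.00 ≈ 2004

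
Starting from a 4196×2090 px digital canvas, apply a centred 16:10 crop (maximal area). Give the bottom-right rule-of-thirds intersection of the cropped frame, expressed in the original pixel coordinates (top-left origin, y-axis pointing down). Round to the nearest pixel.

4196/2090 > 16/10, so the 16:10 crop keeps the full height 2090 and trims width to 2090 × 16/10 = 3344.00 px.
Left offset = (4196 − 3344.00)/2 = 426.00 px; top offset = 0.
Bottom-right is two-thirds across and two-thirds down within the crop:
x = 426.00 + 2 × 3344.00/3 ≈ 2655; y = 0.00 + 2 × 2090.00/3 ≈ 1393.

x = 2655 px, y = 1393 px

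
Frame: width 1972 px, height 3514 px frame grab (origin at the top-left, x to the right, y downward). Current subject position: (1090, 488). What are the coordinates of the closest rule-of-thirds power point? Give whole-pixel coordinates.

Third lines: x ∈ {657, 1315}, y ∈ {1171, 2343}.
1090 is closer to x = 1315; 488 is closer to y = 1171.
So the nearest intersection is the upper-right power point.

(1315, 1171)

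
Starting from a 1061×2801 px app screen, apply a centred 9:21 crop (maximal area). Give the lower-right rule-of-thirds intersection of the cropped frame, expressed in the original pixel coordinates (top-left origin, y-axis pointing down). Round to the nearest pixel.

(707, 1813)

1061/2801 < 9/21, so the 9:21 crop keeps the full width 1061 and trims height to 1061 × 21/9 = 2475.67 px.
Top offset = (2801 − 2475.67)/2 = 162.67 px; left offset = 0.
Lower-right is two-thirds across and two-thirds down within the crop:
x = 0.00 + 2 × 1061.00/3 ≈ 707; y = 162.67 + 2 × 2475.67/3 ≈ 1813.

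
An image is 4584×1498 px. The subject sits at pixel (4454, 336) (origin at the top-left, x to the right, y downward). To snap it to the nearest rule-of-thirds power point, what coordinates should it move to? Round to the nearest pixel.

x = 3056 px, y = 499 px

Third lines: x ∈ {1528, 3056}, y ∈ {499, 999}.
4454 is closer to x = 3056; 336 is closer to y = 499.
So the nearest intersection is the upper-right power point.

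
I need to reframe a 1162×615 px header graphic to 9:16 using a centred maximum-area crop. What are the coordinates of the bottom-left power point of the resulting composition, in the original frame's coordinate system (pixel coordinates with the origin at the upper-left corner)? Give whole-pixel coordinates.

1162/615 > 9/16, so the 9:16 crop keeps the full height 615 and trims width to 615 × 9/16 = 345.94 px.
Left offset = (1162 − 345.94)/2 = 408.03 px; top offset = 0.
Bottom-left is one-third across and two-thirds down within the crop:
x = 408.03 + 1 × 345.94/3 ≈ 523; y = 0.00 + 2 × 615.00/3 ≈ 410.

x = 523 px, y = 410 px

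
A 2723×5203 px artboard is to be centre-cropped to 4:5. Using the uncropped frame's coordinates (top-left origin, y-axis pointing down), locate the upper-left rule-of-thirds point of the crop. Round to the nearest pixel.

(908, 2034)

2723/5203 < 4/5, so the 4:5 crop keeps the full width 2723 and trims height to 2723 × 5/4 = 3403.75 px.
Top offset = (5203 − 3403.75)/2 = 899.62 px; left offset = 0.
Upper-left is one-third across and one-third down within the crop:
x = 0.00 + 1 × 2723.00/3 ≈ 908; y = 899.62 + 1 × 3403.75/3 ≈ 2034.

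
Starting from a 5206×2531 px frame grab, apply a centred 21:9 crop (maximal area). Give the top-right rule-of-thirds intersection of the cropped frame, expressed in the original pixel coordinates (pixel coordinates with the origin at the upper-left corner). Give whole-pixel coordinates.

(3471, 894)

5206/2531 < 21/9, so the 21:9 crop keeps the full width 5206 and trims height to 5206 × 9/21 = 2231.14 px.
Top offset = (2531 − 2231.14)/2 = 149.93 px; left offset = 0.
Top-right is two-thirds across and one-third down within the crop:
x = 0.00 + 2 × 5206.00/3 ≈ 3471; y = 149.93 + 1 × 2231.14/3 ≈ 894.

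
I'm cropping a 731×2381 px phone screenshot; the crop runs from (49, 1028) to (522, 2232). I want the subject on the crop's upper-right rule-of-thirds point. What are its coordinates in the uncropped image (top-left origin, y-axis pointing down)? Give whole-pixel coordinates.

Crop width = 522 − 49 = 473 px; one third is 157.67 px.
Crop height = 2232 − 1028 = 1204 px; one third is 401.33 px.
The upper-right point is two-thirds across and one-third down within the crop:
x = 49 + 2 × 157.67 ≈ 364; y = 1028 + 1 × 401.33 ≈ 1429.

(364, 1429)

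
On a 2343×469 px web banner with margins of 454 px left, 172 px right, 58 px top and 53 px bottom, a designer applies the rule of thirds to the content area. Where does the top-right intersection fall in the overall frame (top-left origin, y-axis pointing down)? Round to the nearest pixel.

x = 1599 px, y = 177 px

Content width = 2343 − 454 − 172 = 1717 px; content height = 469 − 58 − 53 = 358 px.
Top-right is two-thirds across and one-third down within the content area.
x = 454 + 2 × 1717/3 = 454 + 1144.67 ≈ 1599
y = 58 + 1 × 358/3 = 58 + 119.33 ≈ 177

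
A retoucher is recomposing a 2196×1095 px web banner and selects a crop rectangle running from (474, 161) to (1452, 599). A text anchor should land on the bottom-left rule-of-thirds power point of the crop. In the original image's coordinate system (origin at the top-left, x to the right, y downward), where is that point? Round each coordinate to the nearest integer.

(800, 453)

Crop width = 1452 − 474 = 978 px; one third is 326.00 px.
Crop height = 599 − 161 = 438 px; one third is 146.00 px.
The bottom-left point is one-third across and two-thirds down within the crop:
x = 474 + 1 × 326.00 ≈ 800; y = 161 + 2 × 146.00 ≈ 453.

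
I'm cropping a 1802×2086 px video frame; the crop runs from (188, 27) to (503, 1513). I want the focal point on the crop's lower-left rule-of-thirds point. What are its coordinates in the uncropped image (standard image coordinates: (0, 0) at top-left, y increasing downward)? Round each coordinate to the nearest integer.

Crop width = 503 − 188 = 315 px; one third is 105.00 px.
Crop height = 1513 − 27 = 1486 px; one third is 495.33 px.
The lower-left point is one-third across and two-thirds down within the crop:
x = 188 + 1 × 105.00 ≈ 293; y = 27 + 2 × 495.33 ≈ 1018.

x = 293 px, y = 1018 px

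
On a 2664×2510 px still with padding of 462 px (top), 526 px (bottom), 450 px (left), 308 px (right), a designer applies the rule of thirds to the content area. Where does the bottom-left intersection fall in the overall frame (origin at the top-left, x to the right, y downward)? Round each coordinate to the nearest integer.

Content width = 2664 − 450 − 308 = 1906 px; content height = 2510 − 462 − 526 = 1522 px.
Bottom-left is one-third across and two-thirds down within the content area.
x = 450 + 1 × 1906/3 = 450 + 635.33 ≈ 1085
y = 462 + 2 × 1522/3 = 462 + 1014.67 ≈ 1477

(1085, 1477)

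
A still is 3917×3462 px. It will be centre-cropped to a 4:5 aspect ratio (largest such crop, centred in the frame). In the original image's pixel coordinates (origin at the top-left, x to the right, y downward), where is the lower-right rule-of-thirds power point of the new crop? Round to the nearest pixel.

3917/3462 > 4/5, so the 4:5 crop keeps the full height 3462 and trims width to 3462 × 4/5 = 2769.60 px.
Left offset = (3917 − 2769.60)/2 = 573.70 px; top offset = 0.
Lower-right is two-thirds across and two-thirds down within the crop:
x = 573.70 + 2 × 2769.60/3 ≈ 2420; y = 0.00 + 2 × 3462.00/3 ≈ 2308.

(2420, 2308)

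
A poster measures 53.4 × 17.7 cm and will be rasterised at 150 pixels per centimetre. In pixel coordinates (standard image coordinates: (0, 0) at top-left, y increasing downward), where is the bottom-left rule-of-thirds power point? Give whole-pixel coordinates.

In pixels the canvas is 53.4 × 150 = 8010 wide and 17.7 × 150 = 2655 tall.
The bottom-left point is one-third across and two-thirds down:
x = 1 × 8010/3 ≈ 2670; y = 2 × 2655/3 ≈ 1770.

x = 2670 px, y = 1770 px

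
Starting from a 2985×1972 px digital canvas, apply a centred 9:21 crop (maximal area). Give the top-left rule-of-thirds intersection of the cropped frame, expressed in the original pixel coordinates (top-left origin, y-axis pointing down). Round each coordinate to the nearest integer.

2985/1972 > 9/21, so the 9:21 crop keeps the full height 1972 and trims width to 1972 × 9/21 = 845.14 px.
Left offset = (2985 − 845.14)/2 = 1069.93 px; top offset = 0.
Top-left is one-third across and one-third down within the crop:
x = 1069.93 + 1 × 845.14/3 ≈ 1352; y = 0.00 + 1 × 1972.00/3 ≈ 657.

x = 1352 px, y = 657 px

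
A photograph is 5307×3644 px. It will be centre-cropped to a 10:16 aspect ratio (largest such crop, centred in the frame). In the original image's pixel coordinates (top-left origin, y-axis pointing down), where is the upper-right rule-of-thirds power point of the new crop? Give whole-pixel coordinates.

(3033, 1215)

5307/3644 > 10/16, so the 10:16 crop keeps the full height 3644 and trims width to 3644 × 10/16 = 2277.50 px.
Left offset = (5307 − 2277.50)/2 = 1514.75 px; top offset = 0.
Upper-right is two-thirds across and one-third down within the crop:
x = 1514.75 + 2 × 2277.50/3 ≈ 3033; y = 0.00 + 1 × 3644.00/3 ≈ 1215.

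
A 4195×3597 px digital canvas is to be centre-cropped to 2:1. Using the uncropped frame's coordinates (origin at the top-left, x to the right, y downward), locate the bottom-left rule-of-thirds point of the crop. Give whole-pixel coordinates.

(1398, 2148)

4195/3597 < 2/1, so the 2:1 crop keeps the full width 4195 and trims height to 4195 × 1/2 = 2097.50 px.
Top offset = (3597 − 2097.50)/2 = 749.75 px; left offset = 0.
Bottom-left is one-third across and two-thirds down within the crop:
x = 0.00 + 1 × 4195.00/3 ≈ 1398; y = 749.75 + 2 × 2097.50/3 ≈ 2148.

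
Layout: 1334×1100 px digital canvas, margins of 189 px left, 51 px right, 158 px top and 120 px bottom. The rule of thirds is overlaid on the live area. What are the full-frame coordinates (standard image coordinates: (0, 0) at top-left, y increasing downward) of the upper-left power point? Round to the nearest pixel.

x = 554 px, y = 432 px

Content width = 1334 − 189 − 51 = 1094 px; content height = 1100 − 158 − 120 = 822 px.
Upper-left is one-third across and one-third down within the live area.
x = 189 + 1 × 1094/3 = 189 + 364.67 ≈ 554
y = 158 + 1 × 822/3 = 158 + 274.00 ≈ 432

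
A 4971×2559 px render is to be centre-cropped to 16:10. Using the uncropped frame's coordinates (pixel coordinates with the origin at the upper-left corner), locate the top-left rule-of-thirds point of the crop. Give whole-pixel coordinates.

4971/2559 > 16/10, so the 16:10 crop keeps the full height 2559 and trims width to 2559 × 16/10 = 4094.40 px.
Left offset = (4971 − 4094.40)/2 = 438.30 px; top offset = 0.
Top-left is one-third across and one-third down within the crop:
x = 438.30 + 1 × 4094.40/3 ≈ 1803; y = 0.00 + 1 × 2559.00/3 ≈ 853.

(1803, 853)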